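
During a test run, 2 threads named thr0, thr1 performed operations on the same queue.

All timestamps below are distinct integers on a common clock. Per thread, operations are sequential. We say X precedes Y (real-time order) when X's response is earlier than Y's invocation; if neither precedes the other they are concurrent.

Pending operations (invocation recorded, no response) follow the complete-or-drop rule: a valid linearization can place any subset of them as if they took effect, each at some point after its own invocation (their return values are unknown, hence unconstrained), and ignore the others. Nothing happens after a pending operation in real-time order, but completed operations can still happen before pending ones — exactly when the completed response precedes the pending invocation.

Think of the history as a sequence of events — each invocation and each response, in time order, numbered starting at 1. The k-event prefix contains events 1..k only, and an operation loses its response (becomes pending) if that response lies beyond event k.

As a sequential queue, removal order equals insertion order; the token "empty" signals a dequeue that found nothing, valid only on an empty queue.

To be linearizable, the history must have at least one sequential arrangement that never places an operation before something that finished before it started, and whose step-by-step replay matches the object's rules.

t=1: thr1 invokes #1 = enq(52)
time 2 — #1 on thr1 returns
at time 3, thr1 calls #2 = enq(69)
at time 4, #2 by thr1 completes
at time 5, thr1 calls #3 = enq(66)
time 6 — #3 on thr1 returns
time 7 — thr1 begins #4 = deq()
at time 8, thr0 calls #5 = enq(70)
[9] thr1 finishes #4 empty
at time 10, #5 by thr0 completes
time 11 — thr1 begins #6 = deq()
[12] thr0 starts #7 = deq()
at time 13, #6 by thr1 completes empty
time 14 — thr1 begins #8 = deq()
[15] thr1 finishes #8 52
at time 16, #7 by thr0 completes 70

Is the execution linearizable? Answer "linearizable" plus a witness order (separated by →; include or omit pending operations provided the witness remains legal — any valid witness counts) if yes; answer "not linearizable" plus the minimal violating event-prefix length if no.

cut after 8 events: linearizable; cut after 9 events (#4 responds, time 9): not linearizable
the completed operations (4 total) allow one real-time order; the queue replay rejects it
include/drop combinations of the 1 pending operation (#5) were all tried; none helps
for example #1, #2, #3, #4 (pending dropped) fails at step 4: #4 deq() → empty is not legal there

not linearizable — minimal violating prefix: 9 events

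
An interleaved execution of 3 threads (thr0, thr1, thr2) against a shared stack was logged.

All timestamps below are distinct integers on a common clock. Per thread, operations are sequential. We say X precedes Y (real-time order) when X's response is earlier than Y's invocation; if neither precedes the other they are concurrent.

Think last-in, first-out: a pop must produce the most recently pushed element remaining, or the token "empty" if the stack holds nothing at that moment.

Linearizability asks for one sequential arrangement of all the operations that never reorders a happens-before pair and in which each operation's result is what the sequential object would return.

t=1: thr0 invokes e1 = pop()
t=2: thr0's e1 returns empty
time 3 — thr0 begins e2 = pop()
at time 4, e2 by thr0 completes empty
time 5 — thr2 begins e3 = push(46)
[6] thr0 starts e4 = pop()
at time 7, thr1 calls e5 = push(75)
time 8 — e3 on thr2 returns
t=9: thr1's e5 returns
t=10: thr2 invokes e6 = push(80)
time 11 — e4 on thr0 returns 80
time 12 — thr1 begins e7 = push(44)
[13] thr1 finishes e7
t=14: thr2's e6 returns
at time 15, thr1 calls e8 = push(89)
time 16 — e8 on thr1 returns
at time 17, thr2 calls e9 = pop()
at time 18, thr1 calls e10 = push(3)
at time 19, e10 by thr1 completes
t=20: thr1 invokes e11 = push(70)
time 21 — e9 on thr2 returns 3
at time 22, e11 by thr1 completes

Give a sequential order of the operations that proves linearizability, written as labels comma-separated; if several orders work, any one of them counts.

after step 1 (e1 pop() → empty): stack <>
after step 2 (e2 pop() → empty): stack <>
after step 3 (e3 push(46)): stack <46>
after step 4 (e5 push(75)): stack <46,75>
after step 5 (e6 push(80)): stack <46,75,80>
after step 6 (e4 pop() → 80): stack <46,75>
after step 7 (e7 push(44)): stack <46,75,44>
after step 8 (e8 push(89)): stack <46,75,44,89>
after step 9 (e10 push(3)): stack <46,75,44,89,3>
after step 10 (e9 pop() → 3): stack <46,75,44,89>
after step 11 (e11 push(70)): stack <46,75,44,89,70>

e1, e2, e3, e5, e6, e4, e7, e8, e10, e9, e11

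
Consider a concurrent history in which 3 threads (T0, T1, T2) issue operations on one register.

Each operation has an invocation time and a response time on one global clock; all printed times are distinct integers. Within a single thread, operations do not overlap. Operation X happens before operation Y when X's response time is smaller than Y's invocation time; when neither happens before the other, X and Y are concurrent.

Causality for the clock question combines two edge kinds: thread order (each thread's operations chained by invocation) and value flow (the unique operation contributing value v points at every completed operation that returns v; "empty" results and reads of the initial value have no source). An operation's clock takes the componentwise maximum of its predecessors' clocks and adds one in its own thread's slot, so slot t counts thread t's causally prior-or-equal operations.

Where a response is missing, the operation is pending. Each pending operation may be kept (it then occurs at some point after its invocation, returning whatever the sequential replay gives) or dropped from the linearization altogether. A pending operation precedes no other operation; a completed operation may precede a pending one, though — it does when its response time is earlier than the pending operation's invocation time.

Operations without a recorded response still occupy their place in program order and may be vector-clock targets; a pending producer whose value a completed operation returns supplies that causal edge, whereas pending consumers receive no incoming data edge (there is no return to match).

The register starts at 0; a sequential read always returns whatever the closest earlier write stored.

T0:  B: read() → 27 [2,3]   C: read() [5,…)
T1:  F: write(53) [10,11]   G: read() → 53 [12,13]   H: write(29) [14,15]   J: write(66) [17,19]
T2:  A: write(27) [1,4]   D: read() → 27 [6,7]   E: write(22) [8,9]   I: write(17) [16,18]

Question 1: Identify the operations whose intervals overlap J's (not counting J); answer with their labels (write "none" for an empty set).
J runs from 17 to 19; window-overlapping ops are concurrent
A [1,4]: before
B [2,3]: before
C [5,…): concurrent
D [6,7]: before
E [8,9]: before
F [10,11]: before
G [12,13]: before
H [14,15]: before
I [16,18]: concurrent

C, I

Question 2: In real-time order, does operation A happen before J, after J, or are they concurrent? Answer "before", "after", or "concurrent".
A spans [1,4], J spans [17,19]
resp(A)=4 < inv(J)=17

before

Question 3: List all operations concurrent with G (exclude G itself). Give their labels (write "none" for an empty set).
G spans [12,13]: anything still running between times 12 and 13 counts as concurrent
A [1,4]: before
B [2,3]: before
C [5,…): concurrent
D [6,7]: before
E [8,9]: before
F [10,11]: before
H [14,15]: after
I [16,18]: after
J [17,19]: after

C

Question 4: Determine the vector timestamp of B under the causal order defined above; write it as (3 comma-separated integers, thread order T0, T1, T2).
A (invocation 1): nothing precedes it; T2's component alone gives (0, 0, 1)
F (invocation 10): nothing precedes it; T1's component alone gives (0, 1, 0)
D, invoked 6, takes VC(A)=(0, 0, 1) under max, adds 1 for T2 → (0, 0, 2)
G, invoked 12, takes VC(F)=(0, 1, 0) under max, adds 1 for T1 → (0, 2, 0)
B, invoked 2, takes VC(A)=(0, 0, 1) under max, adds 1 for T0 → (1, 0, 1)
E, invoked 8, takes VC(D)=(0, 0, 2) under max, adds 1 for T2 → (0, 0, 3)
H, invoked 14, takes VC(G)=(0, 2, 0) under max, adds 1 for T1 → (0, 3, 0)
C, invoked 5, takes VC(B)=(1, 0, 1) under max, adds 1 for T0 → (2, 0, 1)
I, invoked 16, takes VC(E)=(0, 0, 3) under max, adds 1 for T2 → (0, 0, 4)
J, invoked 17, takes VC(H)=(0, 3, 0) under max, adds 1 for T1 → (0, 4, 0)
target: VC(B) = (1, 0, 1)

(1, 0, 1)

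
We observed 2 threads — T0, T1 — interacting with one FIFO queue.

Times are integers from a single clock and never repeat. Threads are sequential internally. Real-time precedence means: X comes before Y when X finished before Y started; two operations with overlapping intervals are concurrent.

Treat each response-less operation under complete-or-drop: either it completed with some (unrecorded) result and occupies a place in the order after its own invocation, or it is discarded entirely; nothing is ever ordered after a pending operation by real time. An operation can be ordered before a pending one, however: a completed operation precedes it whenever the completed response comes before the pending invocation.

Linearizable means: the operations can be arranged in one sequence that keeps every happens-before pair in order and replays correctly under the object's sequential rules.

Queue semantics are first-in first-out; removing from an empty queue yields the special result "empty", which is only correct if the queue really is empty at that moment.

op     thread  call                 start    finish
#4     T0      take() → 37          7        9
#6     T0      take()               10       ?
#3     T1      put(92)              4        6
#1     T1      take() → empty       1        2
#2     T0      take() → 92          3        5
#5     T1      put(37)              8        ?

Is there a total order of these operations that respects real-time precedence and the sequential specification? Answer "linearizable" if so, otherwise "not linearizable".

one valid linearization: #1, #3, #2, #5, #4
1. #1 take() → empty, leaving queue <>
2. #3 put(92), leaving queue <92>
3. #2 take() → 92, leaving queue <>
4. #5 put(37) (pending, included), leaving queue <37>
5. #4 take() → 37, leaving queue <>

linearizable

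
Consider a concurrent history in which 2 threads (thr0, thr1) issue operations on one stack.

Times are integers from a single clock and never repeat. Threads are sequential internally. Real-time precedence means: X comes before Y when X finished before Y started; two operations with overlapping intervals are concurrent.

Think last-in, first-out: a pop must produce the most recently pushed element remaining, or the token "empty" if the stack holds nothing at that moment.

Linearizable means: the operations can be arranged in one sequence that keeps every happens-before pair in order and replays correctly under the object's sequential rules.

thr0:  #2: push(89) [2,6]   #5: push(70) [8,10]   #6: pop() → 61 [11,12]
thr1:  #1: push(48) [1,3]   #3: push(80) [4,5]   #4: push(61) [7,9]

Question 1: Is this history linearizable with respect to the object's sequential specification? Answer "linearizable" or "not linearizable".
one valid linearization: #1, #2, #3, #5, #4, #6
step 1: #1 push(48) — stack <48>
step 2: #2 push(89) — stack <48,89>
step 3: #3 push(80) — stack <48,89,80>
step 4: #5 push(70) — stack <48,89,80,70>
step 5: #4 push(61) — stack <48,89,80,70,61>
step 6: #6 pop() → 61 — stack <48,89,80,70>

linearizable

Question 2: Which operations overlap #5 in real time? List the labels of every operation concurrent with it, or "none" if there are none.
overlap test against #5 [8,10]: concurrent iff the interval meets 8..10
#1 [1,3]: before
#2 [2,6]: before
#3 [4,5]: before
#4 [7,9]: concurrent
#6 [11,12]: after

#4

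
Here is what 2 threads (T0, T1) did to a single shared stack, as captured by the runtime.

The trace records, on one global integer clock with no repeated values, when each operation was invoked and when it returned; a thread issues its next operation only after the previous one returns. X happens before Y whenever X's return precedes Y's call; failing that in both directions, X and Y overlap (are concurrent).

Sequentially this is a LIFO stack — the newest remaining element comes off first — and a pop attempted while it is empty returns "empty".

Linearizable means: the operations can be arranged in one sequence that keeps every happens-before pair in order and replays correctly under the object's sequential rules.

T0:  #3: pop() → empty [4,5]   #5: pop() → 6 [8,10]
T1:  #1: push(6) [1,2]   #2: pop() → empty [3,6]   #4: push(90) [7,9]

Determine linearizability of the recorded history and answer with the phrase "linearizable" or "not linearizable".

not linearizable

cut after 5 events: linearizable; cut after 6 events (#2 responds, time 6): not linearizable
3 completed operations, 2 real-time-consistent orders — every stack replay fails
sample order #1, #2, #3 stalls at step 2 — #2 pop() → empty has no legal effect
sample order #1, #3, #2 stalls at step 2 — #3 pop() → empty has no legal effect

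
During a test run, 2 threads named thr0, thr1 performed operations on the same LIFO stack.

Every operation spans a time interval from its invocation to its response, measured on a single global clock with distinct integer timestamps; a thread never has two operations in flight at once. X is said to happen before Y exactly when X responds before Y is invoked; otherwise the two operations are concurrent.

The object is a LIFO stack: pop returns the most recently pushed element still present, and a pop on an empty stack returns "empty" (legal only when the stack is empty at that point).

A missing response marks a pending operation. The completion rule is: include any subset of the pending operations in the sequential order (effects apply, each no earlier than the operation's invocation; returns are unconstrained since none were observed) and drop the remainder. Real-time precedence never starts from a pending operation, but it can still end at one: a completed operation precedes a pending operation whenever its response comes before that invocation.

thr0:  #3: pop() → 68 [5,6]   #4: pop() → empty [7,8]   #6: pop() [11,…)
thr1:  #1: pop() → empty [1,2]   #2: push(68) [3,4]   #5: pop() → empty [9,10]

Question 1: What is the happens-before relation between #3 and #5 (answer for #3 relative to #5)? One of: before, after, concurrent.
#3 spans [5,6], #5 spans [9,10]
resp(#3)=6 < inv(#5)=9

before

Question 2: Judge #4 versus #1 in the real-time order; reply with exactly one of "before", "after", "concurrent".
#4 spans [7,8], #1 spans [1,2]
resp(#1)=2 < inv(#4)=7

after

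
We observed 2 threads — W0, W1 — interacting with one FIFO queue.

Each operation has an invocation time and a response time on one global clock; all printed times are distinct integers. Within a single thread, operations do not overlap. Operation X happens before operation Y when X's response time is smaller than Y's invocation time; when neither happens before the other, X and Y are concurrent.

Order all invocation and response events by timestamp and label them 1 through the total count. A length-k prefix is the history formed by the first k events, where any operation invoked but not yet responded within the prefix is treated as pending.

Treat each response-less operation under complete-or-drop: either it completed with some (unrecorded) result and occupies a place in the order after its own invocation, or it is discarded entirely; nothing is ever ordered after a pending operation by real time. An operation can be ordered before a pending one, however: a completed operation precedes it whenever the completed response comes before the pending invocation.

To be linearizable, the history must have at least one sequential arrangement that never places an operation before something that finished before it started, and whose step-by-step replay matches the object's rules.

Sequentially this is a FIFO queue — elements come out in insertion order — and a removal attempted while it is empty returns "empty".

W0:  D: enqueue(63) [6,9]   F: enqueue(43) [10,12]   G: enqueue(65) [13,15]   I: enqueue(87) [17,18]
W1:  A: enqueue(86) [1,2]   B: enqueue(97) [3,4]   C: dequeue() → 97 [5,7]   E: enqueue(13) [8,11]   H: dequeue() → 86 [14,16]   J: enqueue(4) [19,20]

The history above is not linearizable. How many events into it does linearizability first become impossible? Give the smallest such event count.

events 1..6 are linearizable, e.g. via A, B:
step 1: A enqueue(86) — queue <86>
step 2: B enqueue(97) — queue <86,97>
with event 7 included (C responding at time 7), all real-time-consistent orders fail
include/drop combinations of the 1 pending operation (D) were all tried; none helps
take A, B, C (pending dropped): step 3 already fails, because C dequeue() → 97 cannot occur there

7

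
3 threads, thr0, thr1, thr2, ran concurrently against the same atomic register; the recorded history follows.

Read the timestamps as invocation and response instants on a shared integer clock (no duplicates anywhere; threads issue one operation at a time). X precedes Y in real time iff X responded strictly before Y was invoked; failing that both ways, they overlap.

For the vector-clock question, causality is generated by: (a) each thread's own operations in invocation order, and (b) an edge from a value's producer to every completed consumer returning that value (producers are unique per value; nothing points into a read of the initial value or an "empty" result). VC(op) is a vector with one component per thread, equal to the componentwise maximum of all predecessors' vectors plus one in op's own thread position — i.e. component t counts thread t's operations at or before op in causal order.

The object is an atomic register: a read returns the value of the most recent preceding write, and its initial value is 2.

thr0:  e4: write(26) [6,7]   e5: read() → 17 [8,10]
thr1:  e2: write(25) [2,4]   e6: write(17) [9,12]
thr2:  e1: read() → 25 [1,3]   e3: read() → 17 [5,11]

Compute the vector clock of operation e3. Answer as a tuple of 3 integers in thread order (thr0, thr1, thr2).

no predecessors for e2 (invoked 2): thr1 increments from zero → (0, 1, 0)
no predecessors for e4 (invoked 6): thr0 increments from zero → (1, 0, 0)
VC(e1, invoked at 1): max of VC(e2)=(0, 1, 0), then +1 on thread thr2 → (0, 1, 1)
VC(e6, invoked at 9): max of VC(e2)=(0, 1, 0), then +1 on thread thr1 → (0, 2, 0)
VC(e3, invoked at 5): max of VC(e1)=(0, 1, 1), VC(e6)=(0, 2, 0), then +1 on thread thr2 → (0, 2, 2)
VC(e5, invoked at 8): max of VC(e4)=(1, 0, 0), VC(e6)=(0, 2, 0), then +1 on thread thr0 → (2, 2, 0)
target: VC(e3) = (0, 2, 2)

(0, 2, 2)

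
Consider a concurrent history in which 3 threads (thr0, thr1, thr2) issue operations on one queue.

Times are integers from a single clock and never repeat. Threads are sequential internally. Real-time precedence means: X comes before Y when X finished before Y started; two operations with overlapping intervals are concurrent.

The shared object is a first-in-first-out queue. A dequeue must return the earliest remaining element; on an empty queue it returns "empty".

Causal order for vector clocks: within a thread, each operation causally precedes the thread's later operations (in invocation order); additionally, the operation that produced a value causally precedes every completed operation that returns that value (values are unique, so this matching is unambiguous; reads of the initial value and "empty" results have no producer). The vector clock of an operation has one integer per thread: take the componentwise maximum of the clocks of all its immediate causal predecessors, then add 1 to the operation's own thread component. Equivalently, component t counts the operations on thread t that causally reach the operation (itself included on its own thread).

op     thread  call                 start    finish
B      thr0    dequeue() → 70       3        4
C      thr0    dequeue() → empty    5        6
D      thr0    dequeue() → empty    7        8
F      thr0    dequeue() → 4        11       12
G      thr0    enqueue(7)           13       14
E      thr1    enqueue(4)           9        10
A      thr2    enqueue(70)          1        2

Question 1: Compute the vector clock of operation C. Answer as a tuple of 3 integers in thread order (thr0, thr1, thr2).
Answer: (2, 0, 1)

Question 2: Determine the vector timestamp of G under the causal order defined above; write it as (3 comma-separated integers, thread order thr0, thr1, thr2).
Answer: (5, 1, 1)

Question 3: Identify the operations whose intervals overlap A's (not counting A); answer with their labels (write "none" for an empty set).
Answer: none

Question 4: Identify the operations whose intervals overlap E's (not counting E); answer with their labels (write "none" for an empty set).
Answer: none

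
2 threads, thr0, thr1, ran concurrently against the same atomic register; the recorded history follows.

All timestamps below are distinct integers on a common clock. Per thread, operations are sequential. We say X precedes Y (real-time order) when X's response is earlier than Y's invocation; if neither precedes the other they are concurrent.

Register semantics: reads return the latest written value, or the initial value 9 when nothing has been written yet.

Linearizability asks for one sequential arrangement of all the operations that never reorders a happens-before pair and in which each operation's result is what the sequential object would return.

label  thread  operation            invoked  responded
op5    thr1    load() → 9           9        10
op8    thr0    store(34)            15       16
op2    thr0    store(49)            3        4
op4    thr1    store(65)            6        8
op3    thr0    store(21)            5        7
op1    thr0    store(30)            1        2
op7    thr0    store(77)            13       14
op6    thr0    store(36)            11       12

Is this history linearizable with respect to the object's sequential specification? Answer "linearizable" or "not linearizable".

the violation lands at event 10, op5's response at time 10: events 1..9 linearize, events 1..10 do not
every one of the 2 real-time-consistent orders over 5 completed atomic register ops fails the sequential spec
e.g. op1, op2, op3, op4, op5: illegal at step 5, since op5 load() → 9 cannot apply there
e.g. op1, op2, op4, op3, op5: illegal at step 5, since op5 load() → 9 cannot apply there

not linearizable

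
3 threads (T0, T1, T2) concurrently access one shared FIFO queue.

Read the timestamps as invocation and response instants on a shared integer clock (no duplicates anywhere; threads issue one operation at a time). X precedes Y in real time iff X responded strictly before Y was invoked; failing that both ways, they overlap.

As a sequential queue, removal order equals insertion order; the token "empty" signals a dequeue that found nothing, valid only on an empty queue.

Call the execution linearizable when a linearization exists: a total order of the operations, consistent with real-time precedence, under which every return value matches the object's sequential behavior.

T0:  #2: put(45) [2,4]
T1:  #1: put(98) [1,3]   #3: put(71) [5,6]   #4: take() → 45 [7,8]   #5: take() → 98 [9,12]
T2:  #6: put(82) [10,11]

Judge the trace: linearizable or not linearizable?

one valid linearization: #2, #1, #3, #4, #5, #6
1. #2 put(45), leaving queue <45>
2. #1 put(98), leaving queue <45,98>
3. #3 put(71), leaving queue <45,98,71>
4. #4 take() → 45, leaving queue <98,71>
5. #5 take() → 98, leaving queue <71>
6. #6 put(82), leaving queue <71,82>

linearizable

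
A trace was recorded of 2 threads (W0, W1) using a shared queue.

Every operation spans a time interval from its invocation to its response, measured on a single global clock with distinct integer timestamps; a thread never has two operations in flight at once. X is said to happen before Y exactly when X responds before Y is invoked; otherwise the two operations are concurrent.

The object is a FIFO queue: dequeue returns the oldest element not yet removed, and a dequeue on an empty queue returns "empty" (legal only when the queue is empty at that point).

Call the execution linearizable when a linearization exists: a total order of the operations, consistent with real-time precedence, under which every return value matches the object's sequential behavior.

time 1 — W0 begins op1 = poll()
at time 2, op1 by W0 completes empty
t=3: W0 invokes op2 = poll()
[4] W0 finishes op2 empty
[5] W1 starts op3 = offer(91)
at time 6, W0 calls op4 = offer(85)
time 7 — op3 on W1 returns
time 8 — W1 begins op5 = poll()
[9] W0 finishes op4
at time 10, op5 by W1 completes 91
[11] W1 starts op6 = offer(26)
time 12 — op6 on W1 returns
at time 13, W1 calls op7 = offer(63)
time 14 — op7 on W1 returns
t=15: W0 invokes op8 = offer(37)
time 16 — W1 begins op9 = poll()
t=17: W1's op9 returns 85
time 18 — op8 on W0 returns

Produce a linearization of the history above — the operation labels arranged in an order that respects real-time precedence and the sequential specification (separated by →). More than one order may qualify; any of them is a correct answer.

op1 → op2 → op3 → op4 → op5 → op6 → op7 → op8 → op9

step 1: op1 poll() → empty — queue <>
step 2: op2 poll() → empty — queue <>
step 3: op3 offer(91) — queue <91>
step 4: op4 offer(85) — queue <91,85>
step 5: op5 poll() → 91 — queue <85>
step 6: op6 offer(26) — queue <85,26>
step 7: op7 offer(63) — queue <85,26,63>
step 8: op8 offer(37) — queue <85,26,63,37>
step 9: op9 poll() → 85 — queue <26,63,37>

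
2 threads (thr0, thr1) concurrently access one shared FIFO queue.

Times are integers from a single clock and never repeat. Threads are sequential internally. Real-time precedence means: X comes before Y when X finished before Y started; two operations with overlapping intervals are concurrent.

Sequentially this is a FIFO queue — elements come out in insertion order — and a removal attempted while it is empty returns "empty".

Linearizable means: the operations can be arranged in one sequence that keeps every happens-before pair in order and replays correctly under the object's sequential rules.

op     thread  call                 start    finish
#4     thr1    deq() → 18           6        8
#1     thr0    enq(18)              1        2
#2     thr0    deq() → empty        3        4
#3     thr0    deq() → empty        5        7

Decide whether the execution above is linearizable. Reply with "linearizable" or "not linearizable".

events 1..3 are fine; event 4 — the response of #2 at time 4 — makes the prefix non-linearizable
exhaustive check: the 2 completed FIFO queue ops admit one real-time order; illegal
one such order, #1, #2, breaks at step 2 where #2 deq() → empty is illegal

not linearizable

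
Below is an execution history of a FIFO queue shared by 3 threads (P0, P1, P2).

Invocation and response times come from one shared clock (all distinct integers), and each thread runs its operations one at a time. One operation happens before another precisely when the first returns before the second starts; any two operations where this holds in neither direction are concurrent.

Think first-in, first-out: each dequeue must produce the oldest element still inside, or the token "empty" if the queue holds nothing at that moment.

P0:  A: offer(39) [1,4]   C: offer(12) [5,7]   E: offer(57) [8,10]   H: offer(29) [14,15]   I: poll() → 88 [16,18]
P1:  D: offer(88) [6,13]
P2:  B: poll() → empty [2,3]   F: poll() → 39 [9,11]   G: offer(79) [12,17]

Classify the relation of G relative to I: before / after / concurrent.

concurrent

G spans [12,17], I spans [16,18]
the intervals overlap in both directions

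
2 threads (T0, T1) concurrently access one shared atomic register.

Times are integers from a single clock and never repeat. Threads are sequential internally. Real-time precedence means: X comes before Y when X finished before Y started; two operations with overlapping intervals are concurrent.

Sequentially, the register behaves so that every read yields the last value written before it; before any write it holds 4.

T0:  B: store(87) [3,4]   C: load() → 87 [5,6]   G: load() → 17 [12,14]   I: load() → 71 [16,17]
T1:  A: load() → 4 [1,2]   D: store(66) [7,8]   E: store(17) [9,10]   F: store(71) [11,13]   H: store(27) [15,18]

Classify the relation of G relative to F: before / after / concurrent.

G spans [12,14], F spans [11,13]
the intervals overlap in both directions

concurrent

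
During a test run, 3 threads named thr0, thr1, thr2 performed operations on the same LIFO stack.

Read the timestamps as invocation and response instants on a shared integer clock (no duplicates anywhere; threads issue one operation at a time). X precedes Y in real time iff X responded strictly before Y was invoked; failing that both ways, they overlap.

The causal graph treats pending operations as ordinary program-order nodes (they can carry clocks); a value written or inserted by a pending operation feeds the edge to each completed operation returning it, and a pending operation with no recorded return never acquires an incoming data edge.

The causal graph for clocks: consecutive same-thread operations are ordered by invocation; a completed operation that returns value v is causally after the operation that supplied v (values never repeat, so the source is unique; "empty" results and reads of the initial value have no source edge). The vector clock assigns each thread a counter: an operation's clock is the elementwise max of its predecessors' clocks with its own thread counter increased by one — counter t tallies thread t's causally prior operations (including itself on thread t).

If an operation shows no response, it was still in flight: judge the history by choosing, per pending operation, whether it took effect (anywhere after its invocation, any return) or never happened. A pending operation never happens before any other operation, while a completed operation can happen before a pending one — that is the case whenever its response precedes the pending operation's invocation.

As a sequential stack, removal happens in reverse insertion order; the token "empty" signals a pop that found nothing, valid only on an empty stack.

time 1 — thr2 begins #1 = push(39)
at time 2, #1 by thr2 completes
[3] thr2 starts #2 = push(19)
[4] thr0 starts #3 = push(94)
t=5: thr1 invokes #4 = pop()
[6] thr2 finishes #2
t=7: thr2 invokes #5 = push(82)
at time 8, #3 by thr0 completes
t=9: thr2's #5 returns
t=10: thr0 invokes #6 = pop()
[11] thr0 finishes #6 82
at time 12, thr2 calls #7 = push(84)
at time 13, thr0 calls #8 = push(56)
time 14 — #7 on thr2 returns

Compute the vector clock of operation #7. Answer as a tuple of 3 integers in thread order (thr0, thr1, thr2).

root op #1, invoked 1: fresh clock plus thr2's own tick → (0, 0, 1)
root op #4, invoked 5: fresh clock plus thr1's own tick → (0, 1, 0)
root op #3, invoked 4: fresh clock plus thr0's own tick → (1, 0, 0)
#2, invoked 3, takes VC(#1)=(0, 0, 1) under max, adds 1 for thr2 → (0, 0, 2)
#5, invoked 7, takes VC(#2)=(0, 0, 2) under max, adds 1 for thr2 → (0, 0, 3)
#7, invoked 12, takes VC(#5)=(0, 0, 3) under max, adds 1 for thr2 → (0, 0, 4)
#6, invoked 10, takes VC(#3)=(1, 0, 0), VC(#5)=(0, 0, 3) under max, adds 1 for thr0 → (2, 0, 3)
#8, invoked 13, takes VC(#6)=(2, 0, 3) under max, adds 1 for thr0 → (3, 0, 3)
target: VC(#7) = (0, 0, 4)

(0, 0, 4)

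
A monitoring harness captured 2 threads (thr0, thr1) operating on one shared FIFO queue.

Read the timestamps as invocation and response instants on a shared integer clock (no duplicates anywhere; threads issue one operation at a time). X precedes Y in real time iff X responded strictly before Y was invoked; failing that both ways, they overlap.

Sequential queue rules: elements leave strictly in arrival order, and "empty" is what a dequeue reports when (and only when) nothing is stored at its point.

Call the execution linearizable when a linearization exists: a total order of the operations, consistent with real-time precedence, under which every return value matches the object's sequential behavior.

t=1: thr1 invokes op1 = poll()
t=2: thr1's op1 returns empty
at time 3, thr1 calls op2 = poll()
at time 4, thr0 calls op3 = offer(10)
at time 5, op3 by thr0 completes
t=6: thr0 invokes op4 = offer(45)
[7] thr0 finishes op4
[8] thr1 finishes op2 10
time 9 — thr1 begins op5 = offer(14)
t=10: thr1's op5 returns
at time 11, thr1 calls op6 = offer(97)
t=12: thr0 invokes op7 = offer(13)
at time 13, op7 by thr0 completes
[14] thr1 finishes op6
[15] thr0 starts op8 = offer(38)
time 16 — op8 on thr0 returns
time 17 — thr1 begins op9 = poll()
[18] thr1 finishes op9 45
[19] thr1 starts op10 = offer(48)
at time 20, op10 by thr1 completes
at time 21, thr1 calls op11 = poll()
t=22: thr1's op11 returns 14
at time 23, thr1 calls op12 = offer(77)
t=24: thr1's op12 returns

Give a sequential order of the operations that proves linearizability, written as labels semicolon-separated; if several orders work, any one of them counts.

1. op1 poll() → empty, leaving queue <>
2. op3 offer(10), leaving queue <10>
3. op2 poll() → 10, leaving queue <>
4. op4 offer(45), leaving queue <45>
5. op5 offer(14), leaving queue <45,14>
6. op6 offer(97), leaving queue <45,14,97>
7. op7 offer(13), leaving queue <45,14,97,13>
8. op8 offer(38), leaving queue <45,14,97,13,38>
9. op9 poll() → 45, leaving queue <14,97,13,38>
10. op10 offer(48), leaving queue <14,97,13,38,48>
11. op11 poll() → 14, leaving queue <97,13,38,48>
12. op12 offer(77), leaving queue <97,13,38,48,77>

op1; op3; op2; op4; op5; op6; op7; op8; op9; op10; op11; op12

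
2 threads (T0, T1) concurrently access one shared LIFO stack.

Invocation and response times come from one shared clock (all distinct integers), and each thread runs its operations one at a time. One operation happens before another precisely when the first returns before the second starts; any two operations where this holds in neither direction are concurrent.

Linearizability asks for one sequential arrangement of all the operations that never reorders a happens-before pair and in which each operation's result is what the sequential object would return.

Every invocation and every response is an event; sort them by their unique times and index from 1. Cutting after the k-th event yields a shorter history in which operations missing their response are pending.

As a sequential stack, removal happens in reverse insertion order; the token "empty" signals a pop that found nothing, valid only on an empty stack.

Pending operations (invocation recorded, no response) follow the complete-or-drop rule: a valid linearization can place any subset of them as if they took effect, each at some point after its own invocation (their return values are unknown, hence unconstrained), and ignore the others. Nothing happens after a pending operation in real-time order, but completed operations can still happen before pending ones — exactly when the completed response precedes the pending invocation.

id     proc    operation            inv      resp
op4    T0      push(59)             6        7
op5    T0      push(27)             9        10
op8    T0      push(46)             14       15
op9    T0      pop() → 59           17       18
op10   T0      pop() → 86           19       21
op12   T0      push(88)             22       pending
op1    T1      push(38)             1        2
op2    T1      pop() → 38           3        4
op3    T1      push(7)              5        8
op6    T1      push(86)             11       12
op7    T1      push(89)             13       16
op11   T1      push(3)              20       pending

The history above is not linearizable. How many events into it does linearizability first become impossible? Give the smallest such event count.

a valid linearization of events 1..17 exists, for instance op1, op2, op3, op4, op5, op6, op7, op8:
step 1: op1 push(38) — stack <38>
step 2: op2 pop() → 38 — stack <>
step 3: op3 push(7) — stack <7>
step 4: op4 push(59) — stack <7,59>
step 5: op5 push(27) — stack <7,59,27>
step 6: op6 push(86) — stack <7,59,27,86>
step 7: op7 push(89) — stack <7,59,27,86,89>
step 8: op8 push(46) — stack <7,59,27,86,89,46>
adding event 18 (op9 responds at 18) leaves no legal real-time order
one such order, op1, op2, op3, op4, op5, op6, op7, op8, op9, breaks at step 9 where op9 pop() → 59 is illegal
one such order, op1, op2, op3, op4, op5, op6, op8, op7, op9, breaks at step 9 where op9 pop() → 59 is illegal

18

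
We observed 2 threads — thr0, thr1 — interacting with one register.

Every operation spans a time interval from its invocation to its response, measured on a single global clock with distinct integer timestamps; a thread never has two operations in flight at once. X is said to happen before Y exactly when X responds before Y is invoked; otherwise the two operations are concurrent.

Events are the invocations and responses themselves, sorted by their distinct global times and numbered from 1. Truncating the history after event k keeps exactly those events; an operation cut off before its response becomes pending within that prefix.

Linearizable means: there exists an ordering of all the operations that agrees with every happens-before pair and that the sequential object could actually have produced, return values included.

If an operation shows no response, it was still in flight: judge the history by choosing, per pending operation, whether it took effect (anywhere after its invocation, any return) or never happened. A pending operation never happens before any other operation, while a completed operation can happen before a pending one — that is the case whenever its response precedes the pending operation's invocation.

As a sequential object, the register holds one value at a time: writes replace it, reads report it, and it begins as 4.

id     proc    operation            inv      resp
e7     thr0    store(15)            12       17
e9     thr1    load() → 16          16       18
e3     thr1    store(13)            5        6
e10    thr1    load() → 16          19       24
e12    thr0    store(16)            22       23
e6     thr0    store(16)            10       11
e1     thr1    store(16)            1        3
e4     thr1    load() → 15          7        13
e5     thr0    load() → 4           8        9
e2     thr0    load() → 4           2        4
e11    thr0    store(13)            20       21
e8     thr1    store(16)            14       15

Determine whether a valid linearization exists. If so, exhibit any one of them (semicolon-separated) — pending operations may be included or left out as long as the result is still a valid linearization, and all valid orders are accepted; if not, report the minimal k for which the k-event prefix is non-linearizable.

cut after 8 events: linearizable; cut after 9 events (e5 responds, time 9): not linearizable
every one of the 2 real-time-consistent orders over 4 completed register ops fails the sequential spec
including or dropping the 1 pending operation (e4) in any combination fails
e.g. e1, e2, e3, e5 (pending dropped): illegal at step 2, since e2 load() → 4 cannot apply there
e.g. e2, e1, e3, e5 (pending dropped): illegal at step 4, since e5 load() → 4 cannot apply there

not linearizable — minimal violating prefix: 9 events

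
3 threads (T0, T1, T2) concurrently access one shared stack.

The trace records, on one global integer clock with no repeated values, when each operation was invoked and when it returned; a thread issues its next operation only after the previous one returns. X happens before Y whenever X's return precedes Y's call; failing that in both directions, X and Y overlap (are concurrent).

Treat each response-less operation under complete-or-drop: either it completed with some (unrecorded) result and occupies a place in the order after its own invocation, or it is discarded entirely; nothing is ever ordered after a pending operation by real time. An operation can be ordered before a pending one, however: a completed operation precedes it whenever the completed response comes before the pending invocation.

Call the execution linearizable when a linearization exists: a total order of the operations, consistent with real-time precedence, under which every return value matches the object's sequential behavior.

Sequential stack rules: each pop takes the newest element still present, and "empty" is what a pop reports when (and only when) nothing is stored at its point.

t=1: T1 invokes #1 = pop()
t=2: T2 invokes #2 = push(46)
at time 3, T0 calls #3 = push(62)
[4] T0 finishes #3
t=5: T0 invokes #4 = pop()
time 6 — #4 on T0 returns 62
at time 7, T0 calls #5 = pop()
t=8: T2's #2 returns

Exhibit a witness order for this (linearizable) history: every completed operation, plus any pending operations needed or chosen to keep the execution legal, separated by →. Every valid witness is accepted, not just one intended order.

step 1: #1 pop() (pending, included) — stack <>
step 2: #2 push(46) — stack <46>
step 3: #3 push(62) — stack <46,62>
step 4: #4 pop() → 62 — stack <46>

#1 → #2 → #3 → #4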